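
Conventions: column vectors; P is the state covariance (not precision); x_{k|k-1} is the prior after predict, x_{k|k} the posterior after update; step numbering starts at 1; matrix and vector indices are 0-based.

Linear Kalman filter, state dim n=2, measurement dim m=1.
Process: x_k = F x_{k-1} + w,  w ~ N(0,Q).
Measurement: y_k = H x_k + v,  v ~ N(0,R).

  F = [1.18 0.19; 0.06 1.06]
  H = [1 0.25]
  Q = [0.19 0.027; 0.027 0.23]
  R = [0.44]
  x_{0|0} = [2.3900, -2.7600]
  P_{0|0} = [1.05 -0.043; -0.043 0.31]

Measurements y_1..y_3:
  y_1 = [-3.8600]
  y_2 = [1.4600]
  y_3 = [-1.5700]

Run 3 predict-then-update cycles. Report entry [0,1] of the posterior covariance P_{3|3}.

step 1: x^-=[2.2958, -2.7822]  P^-=[1.6439 0.1095; 0.1095 0.5766]  S=[2.1747]  K=[0.7685; 0.1166]  nu=[-5.4603]  x^+=[-1.9005, -3.4191]  P^+=[0.3595 -0.0854; -0.0854 0.5470]
step 2: x^-=[-2.8922, -3.7382]  P^-=[0.6720 0.0548; 0.0548 0.8351]  S=[1.1916]  K=[0.5755; 0.2212]  nu=[5.2868]  x^+=[0.1501, -2.5689]  P^+=[0.2774 -0.0969; -0.0969 0.7768]
step 3: x^-=[-0.3110, -2.7141]  P^-=[0.5609 0.0808; 0.0808 1.0915]  S=[1.1095]  K=[0.5237; 0.3188]  nu=[-0.5805]  x^+=[-0.6150, -2.8991]  P^+=[0.2565 -0.1044; -0.1044 0.9787]

P_post[0,1] = -0.1044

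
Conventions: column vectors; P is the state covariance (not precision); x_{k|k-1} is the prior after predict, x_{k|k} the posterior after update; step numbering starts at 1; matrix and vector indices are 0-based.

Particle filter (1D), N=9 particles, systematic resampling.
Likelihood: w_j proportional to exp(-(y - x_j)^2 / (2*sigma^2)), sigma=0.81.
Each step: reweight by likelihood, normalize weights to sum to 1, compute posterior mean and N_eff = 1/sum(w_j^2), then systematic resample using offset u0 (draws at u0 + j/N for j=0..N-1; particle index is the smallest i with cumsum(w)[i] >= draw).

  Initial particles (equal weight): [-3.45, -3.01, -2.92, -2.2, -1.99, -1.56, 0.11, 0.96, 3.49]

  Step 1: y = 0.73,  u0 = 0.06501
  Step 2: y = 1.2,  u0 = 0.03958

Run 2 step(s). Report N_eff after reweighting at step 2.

step 1: w=[0.0000, 0.0000, 0.0000, 0.0008, 0.0021, 0.0106, 0.4305, 0.5542, 0.0017]  mean=0.5629  Neff=2.0299  idx=[6, 6, 6, 6, 7, 7, 7, 7, 7]
step 2: w=[0.0632, 0.0632, 0.0632, 0.0632, 0.1495, 0.1495, 0.1495, 0.1495, 0.1495]  mean=0.7453  Neff=7.8327  idx=[0, 2, 4, 4, 5, 6, 7, 7, 8]

N_eff = 7.8327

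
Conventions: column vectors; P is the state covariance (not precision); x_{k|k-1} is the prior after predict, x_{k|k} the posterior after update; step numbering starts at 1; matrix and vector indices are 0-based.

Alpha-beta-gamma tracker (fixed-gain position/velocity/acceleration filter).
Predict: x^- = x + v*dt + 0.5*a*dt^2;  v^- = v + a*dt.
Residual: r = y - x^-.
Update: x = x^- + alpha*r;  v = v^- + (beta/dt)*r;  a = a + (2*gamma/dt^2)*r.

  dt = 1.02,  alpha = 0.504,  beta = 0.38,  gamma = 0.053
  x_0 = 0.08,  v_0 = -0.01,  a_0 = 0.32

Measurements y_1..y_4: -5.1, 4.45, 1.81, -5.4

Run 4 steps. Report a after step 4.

step 1: x_pred=0.2363  r=-5.3363  x^+=-2.4532  v^+=-1.6716  a^+=-0.2237
step 2: x_pred=-4.2746  r=8.7246  x^+=0.1226  v^+=1.3506  a^+=0.6652
step 3: x_pred=1.8462  r=-0.0362  x^+=1.8280  v^+=2.0156  a^+=0.6615
step 4: x_pred=4.2280  r=-9.6280  x^+=-0.6245  v^+=-0.8965  a^+=-0.3194

a_post = -0.3194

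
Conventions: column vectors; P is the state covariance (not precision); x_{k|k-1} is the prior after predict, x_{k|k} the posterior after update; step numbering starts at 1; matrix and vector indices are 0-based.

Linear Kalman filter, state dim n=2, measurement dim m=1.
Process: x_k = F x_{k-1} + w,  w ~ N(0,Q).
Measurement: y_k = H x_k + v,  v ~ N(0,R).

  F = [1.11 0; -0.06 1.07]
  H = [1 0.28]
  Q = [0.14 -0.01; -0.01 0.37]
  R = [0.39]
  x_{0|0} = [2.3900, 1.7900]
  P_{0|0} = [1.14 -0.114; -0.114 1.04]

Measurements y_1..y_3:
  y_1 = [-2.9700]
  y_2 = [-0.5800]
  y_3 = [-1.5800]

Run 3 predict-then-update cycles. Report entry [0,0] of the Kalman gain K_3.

K[0,0] = 0.4845

step 1: x^-=[2.6529, 1.7719]  P^-=[1.5446 -0.2213; -0.2213 1.5794]  S=[1.9345]  K=[0.7664; 0.1142]  nu=[-6.1190]  x^+=[-2.0368, 1.0731]  P^+=[0.4083 -0.3906; -0.3906 1.5542]
step 2: x^-=[-2.2609, 1.2704]  P^-=[0.6430 -0.5012; -0.5012 2.2010]  S=[0.9250]  K=[0.5435; 0.1245]  nu=[1.3252]  x^+=[-1.5407, 1.4354]  P^+=[0.3698 -0.5637; -0.5637 2.1867]
step 3: x^-=[-1.7101, 1.6283]  P^-=[0.5956 -0.7042; -0.7042 2.9473]  S=[0.8224]  K=[0.4845; 0.1472]  nu=[-0.3258]  x^+=[-1.8680, 1.5803]  P^+=[0.4026 -0.7628; -0.7628 2.9295]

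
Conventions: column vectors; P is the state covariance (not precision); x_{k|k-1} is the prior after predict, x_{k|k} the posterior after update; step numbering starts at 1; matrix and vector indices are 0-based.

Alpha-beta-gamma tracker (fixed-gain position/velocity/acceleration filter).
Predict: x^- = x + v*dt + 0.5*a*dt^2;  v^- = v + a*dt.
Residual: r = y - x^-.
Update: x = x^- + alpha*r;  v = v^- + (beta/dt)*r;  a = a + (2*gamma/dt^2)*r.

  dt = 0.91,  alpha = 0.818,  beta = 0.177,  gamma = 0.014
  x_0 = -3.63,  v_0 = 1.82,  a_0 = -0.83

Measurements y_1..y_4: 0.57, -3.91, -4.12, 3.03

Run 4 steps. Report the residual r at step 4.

resid = 8.3166

step 1: x_pred=-2.3175  r=2.8875  x^+=0.0445  v^+=1.6263  a^+=-0.7324
step 2: x_pred=1.2212  r=-5.1312  x^+=-2.9761  v^+=-0.0382  a^+=-0.9059
step 3: x_pred=-3.3859  r=-0.7341  x^+=-3.9864  v^+=-1.0053  a^+=-0.9307
step 4: x_pred=-5.2866  r=8.3166  x^+=1.5164  v^+=-0.2346  a^+=-0.6495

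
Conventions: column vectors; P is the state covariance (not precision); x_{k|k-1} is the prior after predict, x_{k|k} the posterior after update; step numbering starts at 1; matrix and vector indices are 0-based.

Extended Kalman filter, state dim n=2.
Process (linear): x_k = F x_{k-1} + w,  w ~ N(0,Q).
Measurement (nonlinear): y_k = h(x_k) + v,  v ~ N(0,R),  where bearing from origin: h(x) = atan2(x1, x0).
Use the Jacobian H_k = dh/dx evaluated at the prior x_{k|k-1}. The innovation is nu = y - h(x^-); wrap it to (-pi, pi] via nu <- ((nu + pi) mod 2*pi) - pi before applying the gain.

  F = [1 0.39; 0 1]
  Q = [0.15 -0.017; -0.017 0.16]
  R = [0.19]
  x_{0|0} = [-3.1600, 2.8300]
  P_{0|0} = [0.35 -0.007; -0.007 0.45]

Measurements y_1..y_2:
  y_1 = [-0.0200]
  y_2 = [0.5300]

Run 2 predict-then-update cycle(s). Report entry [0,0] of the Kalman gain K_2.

K[0,0] = -0.7145

step 1: x^-=[-2.0563, 2.8300]  P^-=[0.5630 0.1515; 0.1515 0.6100]  H_jac=[-0.2313 -0.1680]  S=[0.2491]  K=[-0.6248; -0.5521]  nu=[-2.2192]  x^+=[-0.6697, 4.0552]  P^+=[0.4657 0.0656; 0.0656 0.5341]
step 2: x^-=[0.9119, 4.0552]  P^-=[0.7481 0.2568; 0.2568 0.6941]  H_jac=[-0.2347 0.0528]  S=[0.2268]  K=[-0.7145; -0.1043]  nu=[-0.8196]  x^+=[1.4975, 4.1407]  P^+=[0.6323 0.2399; 0.2399 0.6916]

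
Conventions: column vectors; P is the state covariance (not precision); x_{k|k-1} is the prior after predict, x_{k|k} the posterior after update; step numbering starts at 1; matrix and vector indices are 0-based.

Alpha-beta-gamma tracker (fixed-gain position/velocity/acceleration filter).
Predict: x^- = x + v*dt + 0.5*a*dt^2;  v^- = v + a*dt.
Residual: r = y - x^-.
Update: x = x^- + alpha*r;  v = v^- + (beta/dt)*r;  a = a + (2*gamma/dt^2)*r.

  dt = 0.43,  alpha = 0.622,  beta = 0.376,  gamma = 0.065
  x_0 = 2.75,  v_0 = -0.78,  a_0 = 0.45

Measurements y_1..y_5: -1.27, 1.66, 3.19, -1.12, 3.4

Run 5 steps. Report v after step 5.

v_post = 2.2238

step 1: x_pred=2.4562  r=-3.7262  x^+=0.1385  v^+=-3.8448  a^+=-2.1698
step 2: x_pred=-1.7153  r=3.3753  x^+=0.3841  v^+=-1.8263  a^+=0.2033
step 3: x_pred=-0.3824  r=3.5724  x^+=1.8396  v^+=1.3849  a^+=2.7150
step 4: x_pred=2.6861  r=-3.8061  x^+=0.3187  v^+=-0.7758  a^+=0.0390
step 5: x_pred=-0.0113  r=3.4113  x^+=2.1105  v^+=2.2238  a^+=2.4374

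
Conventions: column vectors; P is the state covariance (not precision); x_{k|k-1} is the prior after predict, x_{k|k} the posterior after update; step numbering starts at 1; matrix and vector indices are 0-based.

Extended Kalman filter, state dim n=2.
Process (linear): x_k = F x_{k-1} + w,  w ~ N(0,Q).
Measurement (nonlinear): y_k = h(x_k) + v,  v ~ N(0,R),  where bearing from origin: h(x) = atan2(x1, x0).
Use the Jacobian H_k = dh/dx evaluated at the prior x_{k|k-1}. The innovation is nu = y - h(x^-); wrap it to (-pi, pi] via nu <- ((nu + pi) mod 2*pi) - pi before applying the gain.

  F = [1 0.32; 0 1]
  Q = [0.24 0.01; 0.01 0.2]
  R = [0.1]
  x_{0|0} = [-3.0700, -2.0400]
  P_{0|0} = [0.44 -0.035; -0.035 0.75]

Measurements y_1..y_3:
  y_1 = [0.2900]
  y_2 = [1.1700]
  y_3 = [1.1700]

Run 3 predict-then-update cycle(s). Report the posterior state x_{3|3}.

x_post = [-8.8551, -3.5602]

step 1: x^-=[-3.7228, -2.0400]  P^-=[0.7344 0.2150; 0.2150 0.9500]  H_jac=[0.1132 -0.2066]  S=[0.1399]  K=[0.2768; -1.2289]  nu=[2.9303]  x^+=[-2.9118, -5.6409]  P^+=[0.7237 0.2626; 0.2626 0.7387]
step 2: x^-=[-4.7169, -5.6409]  P^-=[1.2074 0.5090; 0.5090 0.9387]  H_jac=[0.1043 -0.0872]  S=[0.1110]  K=[0.7347; -0.2593]  nu=[-2.8460]  x^+=[-6.8077, -4.9029]  P^+=[1.1475 0.5301; 0.5301 0.9313]
step 3: x^-=[-8.3766, -4.9029]  P^-=[1.8221 0.8381; 0.8381 1.1313]  H_jac=[0.0520 -0.0889]  S=[0.1061]  K=[0.1913; -0.5368]  nu=[-2.5011]  x^+=[-8.8551, -3.5602]  P^+=[1.8182 0.8490; 0.8490 1.1007]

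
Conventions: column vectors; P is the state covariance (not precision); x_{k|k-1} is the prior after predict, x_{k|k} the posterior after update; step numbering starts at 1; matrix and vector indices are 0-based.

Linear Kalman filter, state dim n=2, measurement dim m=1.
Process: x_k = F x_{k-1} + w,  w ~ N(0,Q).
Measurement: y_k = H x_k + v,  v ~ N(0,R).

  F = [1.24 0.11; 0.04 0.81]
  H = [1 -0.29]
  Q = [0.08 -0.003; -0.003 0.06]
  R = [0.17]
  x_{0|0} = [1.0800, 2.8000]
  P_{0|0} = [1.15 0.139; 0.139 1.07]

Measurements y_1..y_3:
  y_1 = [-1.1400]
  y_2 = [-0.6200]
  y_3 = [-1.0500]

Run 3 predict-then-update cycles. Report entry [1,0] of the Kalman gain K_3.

step 1: x^-=[1.6472, 2.3112]  P^-=[1.8991 0.2896; 0.2896 0.7729]  S=[1.9661]  K=[0.9232; 0.0333]  nu=[-2.1170]  x^+=[-0.3072, 2.2407]  P^+=[0.2234 0.2292; 0.2292 0.7707]
step 2: x^-=[-0.1344, 1.8027]  P^-=[0.4953 0.3079; 0.3079 0.5809]  S=[0.5356]  K=[0.7581; 0.2604]  nu=[0.0372]  x^+=[-0.1062, 1.8124]  P^+=[0.1875 0.2022; 0.2022 0.5445]
step 3: x^-=[0.0677, 1.4638]  P^-=[0.4301 0.2588; 0.2588 0.4307]  S=[0.4862]  K=[0.7302; 0.2754]  nu=[-0.6932]  x^+=[-0.4385, 1.2729]  P^+=[0.1708 0.1610; 0.1610 0.3938]

K[1,0] = 0.2754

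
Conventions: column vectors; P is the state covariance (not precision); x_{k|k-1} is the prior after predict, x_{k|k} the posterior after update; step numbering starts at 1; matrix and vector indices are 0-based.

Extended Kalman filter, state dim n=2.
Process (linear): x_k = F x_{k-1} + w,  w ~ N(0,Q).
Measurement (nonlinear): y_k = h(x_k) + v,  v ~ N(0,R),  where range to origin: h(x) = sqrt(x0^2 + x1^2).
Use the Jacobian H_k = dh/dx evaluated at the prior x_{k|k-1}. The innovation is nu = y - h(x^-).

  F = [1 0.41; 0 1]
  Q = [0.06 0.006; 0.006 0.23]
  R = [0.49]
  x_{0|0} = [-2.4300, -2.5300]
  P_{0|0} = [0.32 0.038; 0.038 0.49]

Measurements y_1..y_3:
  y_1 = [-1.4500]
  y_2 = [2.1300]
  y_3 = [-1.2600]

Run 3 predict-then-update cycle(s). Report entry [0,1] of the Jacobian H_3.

H_jac[0,1] = 0.1582

step 1: x^-=[-3.4673, -2.5300]  P^-=[0.4935 0.2449; 0.2449 0.7200]  H_jac=[-0.8078 -0.5894]  S=[1.2954]  K=[-0.4192; -0.4803]  nu=[-5.7422]  x^+=[-1.0602, 0.2281]  P^+=[0.2659 -0.0159; -0.0159 0.4211]
step 2: x^-=[-0.9667, 0.2281]  P^-=[0.3836 0.1627; 0.1627 0.6511]  H_jac=[-0.9733 0.2297]  S=[0.8150]  K=[-0.4123; -0.0108]  nu=[1.1368]  x^+=[-1.4353, 0.2158]  P^+=[0.2451 0.1591; 0.1591 0.6510]
step 3: x^-=[-1.3469, 0.2158]  P^-=[0.5450 0.4320; 0.4320 0.8810]  H_jac=[-0.9874 0.1582]  S=[0.9084]  K=[-0.5171; -0.3161]  nu=[-2.6240]  x^+=[0.0101, 1.0453]  P^+=[0.3021 0.2835; 0.2835 0.7902]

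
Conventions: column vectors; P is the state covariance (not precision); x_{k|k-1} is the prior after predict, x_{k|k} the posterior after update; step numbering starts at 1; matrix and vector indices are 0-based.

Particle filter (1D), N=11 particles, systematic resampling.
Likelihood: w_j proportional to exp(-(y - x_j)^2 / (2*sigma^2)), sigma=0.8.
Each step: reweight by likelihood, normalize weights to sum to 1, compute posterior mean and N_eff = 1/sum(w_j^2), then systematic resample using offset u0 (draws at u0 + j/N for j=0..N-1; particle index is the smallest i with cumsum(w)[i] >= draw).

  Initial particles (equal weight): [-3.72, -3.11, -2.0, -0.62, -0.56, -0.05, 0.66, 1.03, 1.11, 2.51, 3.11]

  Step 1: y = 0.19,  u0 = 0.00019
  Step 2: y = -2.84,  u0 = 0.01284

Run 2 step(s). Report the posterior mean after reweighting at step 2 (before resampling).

step 1: w=[0.0000, 0.0000, 0.0057, 0.1435, 0.1544, 0.2291, 0.2016, 0.1381, 0.1237, 0.0036, 0.0003]  mean=0.2242  Neff=5.8145  idx=[2, 3, 4, 4, 5, 5, 6, 6, 6, 7, 8]
step 2: w=[0.9050, 0.0334, 0.0271, 0.0271, 0.0036, 0.0036, 0.0001, 0.0001, 0.0001, 0.0000, 0.0000]  mean=-1.8610  Neff=1.2172  idx=[0, 0, 0, 0, 0, 0, 0, 0, 0, 0, 1]

post_mean = -1.8610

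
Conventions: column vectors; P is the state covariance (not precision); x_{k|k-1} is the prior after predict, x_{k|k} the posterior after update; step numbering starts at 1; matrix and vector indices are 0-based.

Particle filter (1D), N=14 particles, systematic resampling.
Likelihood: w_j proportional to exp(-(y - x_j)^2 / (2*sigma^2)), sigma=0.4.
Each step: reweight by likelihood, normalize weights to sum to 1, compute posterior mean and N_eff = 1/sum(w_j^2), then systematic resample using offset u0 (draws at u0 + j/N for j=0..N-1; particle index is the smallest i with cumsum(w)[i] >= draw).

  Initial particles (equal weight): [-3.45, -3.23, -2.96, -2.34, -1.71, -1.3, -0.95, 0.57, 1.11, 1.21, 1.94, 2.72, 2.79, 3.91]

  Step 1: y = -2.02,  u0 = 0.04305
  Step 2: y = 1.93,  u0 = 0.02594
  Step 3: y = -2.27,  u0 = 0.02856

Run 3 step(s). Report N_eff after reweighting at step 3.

step 1: w=[0.0009, 0.0058, 0.0358, 0.4108, 0.4189, 0.1119, 0.0158, 0.0000, 0.0000, 0.0000, 0.0000, 0.0000, 0.0000, 0.0000]  mean=-1.9661  Neff=2.7906  idx=[3, 3, 3, 3, 3, 3, 4, 4, 4, 4, 4, 4, 5, 5]
step 2: w=[0.0000, 0.0000, 0.0000, 0.0000, 0.0000, 0.0000, 0.0001, 0.0001, 0.0001, 0.0001, 0.0001, 0.0001, 0.4998, 0.4998]  mean=-1.3002  Neff=2.0018  idx=[12, 12, 12, 12, 12, 12, 12, 13, 13, 13, 13, 13, 13, 13]
step 3: w=[0.0714, 0.0714, 0.0714, 0.0714, 0.0714, 0.0714, 0.0714, 0.0714, 0.0714, 0.0714, 0.0714, 0.0714, 0.0714, 0.0714]  mean=-1.3000  Neff=14.0000  idx=[0, 1, 2, 3, 4, 5, 6, 7, 8, 9, 10, 11, 12, 13]

N_eff = 14.0000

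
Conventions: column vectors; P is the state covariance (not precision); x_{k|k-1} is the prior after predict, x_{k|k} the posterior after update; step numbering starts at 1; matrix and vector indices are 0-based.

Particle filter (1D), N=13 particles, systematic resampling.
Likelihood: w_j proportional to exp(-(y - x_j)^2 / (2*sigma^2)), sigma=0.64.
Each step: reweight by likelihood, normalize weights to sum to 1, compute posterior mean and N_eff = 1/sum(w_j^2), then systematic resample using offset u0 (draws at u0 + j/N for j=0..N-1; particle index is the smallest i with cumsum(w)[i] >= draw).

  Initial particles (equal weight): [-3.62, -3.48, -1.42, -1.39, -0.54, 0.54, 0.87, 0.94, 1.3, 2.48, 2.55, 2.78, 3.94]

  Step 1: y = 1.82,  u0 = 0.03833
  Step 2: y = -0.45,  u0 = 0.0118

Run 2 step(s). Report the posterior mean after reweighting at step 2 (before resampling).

step 1: w=[0.0000, 0.0000, 0.0000, 0.0000, 0.0004, 0.0449, 0.1102, 0.1289, 0.2385, 0.1949, 0.1731, 0.1077, 0.0014]  mean=1.7808  Neff=5.9801  idx=[5, 6, 7, 7, 8, 8, 8, 9, 9, 10, 10, 10, 11]
step 2: w=[0.4432, 0.1748, 0.1386, 0.1386, 0.0349, 0.0349, 0.0349, 0.0000, 0.0000, 0.0000, 0.0000, 0.0000, 0.0000]  mean=0.7884  Neff=3.7171  idx=[0, 0, 0, 0, 0, 0, 1, 1, 2, 2, 3, 3, 5]

post_mean = 0.7884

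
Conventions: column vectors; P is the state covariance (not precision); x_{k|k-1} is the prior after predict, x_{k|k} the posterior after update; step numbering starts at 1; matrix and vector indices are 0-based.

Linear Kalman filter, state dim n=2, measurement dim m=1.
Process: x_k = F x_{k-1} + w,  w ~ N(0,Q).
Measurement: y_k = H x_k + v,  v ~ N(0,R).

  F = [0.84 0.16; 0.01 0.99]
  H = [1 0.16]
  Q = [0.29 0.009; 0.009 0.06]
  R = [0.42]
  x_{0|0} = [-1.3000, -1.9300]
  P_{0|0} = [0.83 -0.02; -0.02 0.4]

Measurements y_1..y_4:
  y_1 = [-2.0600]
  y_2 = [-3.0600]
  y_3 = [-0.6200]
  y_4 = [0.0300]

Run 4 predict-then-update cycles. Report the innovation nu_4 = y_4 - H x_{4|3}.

step 1: x^-=[-1.4008, -1.9237]  P^-=[0.8805 0.0627; 0.0627 0.4517]  S=[1.3321]  K=[0.6685; 0.1013]  nu=[-0.3514]  x^+=[-1.6357, -1.9593]  P^+=[0.2852 -0.0275; -0.0275 0.4381]
step 2: x^-=[-1.6875, -1.9561]  P^-=[0.4950 0.0578; 0.0578 0.4888]  S=[0.9461]  K=[0.5330; 0.1438]  nu=[-1.0595]  x^+=[-2.2523, -2.1084]  P^+=[0.2262 -0.0147; -0.0147 0.4693]
step 3: x^-=[-2.2293, -2.1099]  P^-=[0.4577 0.0730; 0.0730 0.5197]  S=[0.9144]  K=[0.5133; 0.1708]  nu=[1.9468]  x^+=[-1.2299, -1.7774]  P^+=[0.2167 -0.0072; -0.0072 0.4930]
step 4: x^-=[-1.3175, -1.7719]  P^-=[0.4536 0.0829; 0.0829 0.5431]  S=[0.9141]  K=[0.5108; 0.1858]  nu=[1.6310]  x^+=[-0.4844, -1.4689]  P^+=[0.2151 -0.0038; -0.0038 0.5115]

innov = [1.6310]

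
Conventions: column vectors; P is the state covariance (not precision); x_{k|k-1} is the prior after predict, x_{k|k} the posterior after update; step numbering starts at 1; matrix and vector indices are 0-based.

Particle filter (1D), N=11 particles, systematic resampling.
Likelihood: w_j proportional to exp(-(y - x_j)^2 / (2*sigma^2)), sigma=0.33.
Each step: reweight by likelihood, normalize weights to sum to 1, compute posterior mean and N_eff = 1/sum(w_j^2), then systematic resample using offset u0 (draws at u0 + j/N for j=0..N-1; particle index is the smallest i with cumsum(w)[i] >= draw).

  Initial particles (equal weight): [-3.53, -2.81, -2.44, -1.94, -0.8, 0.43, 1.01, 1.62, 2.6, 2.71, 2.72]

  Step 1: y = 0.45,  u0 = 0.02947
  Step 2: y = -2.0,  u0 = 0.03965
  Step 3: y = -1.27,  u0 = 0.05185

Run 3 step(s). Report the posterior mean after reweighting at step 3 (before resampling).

step 1: w=[0.0000, 0.0000, 0.0000, 0.0000, 0.0006, 0.8064, 0.1914, 0.0015, 0.0000, 0.0000, 0.0000]  mean=0.5421  Neff=1.4556  idx=[5, 5, 5, 5, 5, 5, 5, 5, 5, 6, 6]
step 2: w=[0.1111, 0.1111, 0.1111, 0.1111, 0.1111, 0.1111, 0.1111, 0.1111, 0.1111, 0.0000, 0.0000]  mean=0.4300  Neff=9.0000  idx=[0, 1, 1, 2, 3, 4, 5, 6, 6, 7, 8]
step 3: w=[0.0909, 0.0909, 0.0909, 0.0909, 0.0909, 0.0909, 0.0909, 0.0909, 0.0909, 0.0909, 0.0909]  mean=0.4300  Neff=11.0000  idx=[0, 1, 2, 3, 4, 5, 6, 7, 8, 9, 10]

post_mean = 0.4300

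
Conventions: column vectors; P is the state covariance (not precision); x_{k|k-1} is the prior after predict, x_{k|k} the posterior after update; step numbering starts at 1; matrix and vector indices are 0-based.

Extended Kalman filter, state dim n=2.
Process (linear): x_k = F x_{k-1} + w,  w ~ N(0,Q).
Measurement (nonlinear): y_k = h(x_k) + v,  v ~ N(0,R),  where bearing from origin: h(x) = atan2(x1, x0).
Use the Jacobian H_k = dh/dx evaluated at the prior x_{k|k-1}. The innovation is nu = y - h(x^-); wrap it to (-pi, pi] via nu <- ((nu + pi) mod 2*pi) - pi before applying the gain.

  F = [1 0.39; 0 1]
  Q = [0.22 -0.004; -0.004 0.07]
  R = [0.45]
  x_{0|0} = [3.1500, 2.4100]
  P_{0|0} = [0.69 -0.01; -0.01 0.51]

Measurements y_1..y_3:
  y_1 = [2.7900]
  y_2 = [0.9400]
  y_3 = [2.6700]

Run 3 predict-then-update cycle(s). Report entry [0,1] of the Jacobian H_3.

H_jac[0,1] = 0.1369

step 1: x^-=[4.0899, 2.4100]  P^-=[0.9798 0.1849; 0.1849 0.5800]  H_jac=[-0.1069 0.1815]  S=[0.4731]  K=[-0.1505; 0.1807]  nu=[2.2575]  x^+=[3.7501, 2.8179]  P^+=[0.9690 0.1978; 0.1978 0.5646]
step 2: x^-=[4.8491, 2.8179]  P^-=[1.4292 0.4139; 0.4139 0.6346]  H_jac=[-0.0896 0.1542]  S=[0.4651]  K=[-0.1381; 0.1306]  nu=[0.4136]  x^+=[4.7919, 2.8719]  P^+=[1.4203 0.4223; 0.4223 0.6266]
step 3: x^-=[5.9120, 2.8719]  P^-=[2.0650 0.6627; 0.6627 0.6966]  H_jac=[-0.0665 0.1369]  S=[0.4601]  K=[-0.1013; 0.1114]  nu=[2.2178]  x^+=[5.6874, 3.1191]  P^+=[2.0603 0.6679; 0.6679 0.6909]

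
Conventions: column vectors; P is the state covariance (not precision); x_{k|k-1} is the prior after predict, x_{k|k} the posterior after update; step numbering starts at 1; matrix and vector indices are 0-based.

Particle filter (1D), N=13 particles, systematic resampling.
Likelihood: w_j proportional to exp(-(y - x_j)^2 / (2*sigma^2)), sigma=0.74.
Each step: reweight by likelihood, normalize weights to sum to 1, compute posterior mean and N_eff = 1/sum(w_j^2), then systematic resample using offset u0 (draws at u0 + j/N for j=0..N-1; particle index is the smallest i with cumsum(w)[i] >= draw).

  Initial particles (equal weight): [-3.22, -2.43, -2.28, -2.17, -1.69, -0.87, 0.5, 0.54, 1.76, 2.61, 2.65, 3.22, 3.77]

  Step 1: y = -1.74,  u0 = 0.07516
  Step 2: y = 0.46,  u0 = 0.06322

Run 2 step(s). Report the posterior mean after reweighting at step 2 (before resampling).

step 1: w=[0.0346, 0.1655, 0.1959, 0.2159, 0.2551, 0.1281, 0.0026, 0.0022, 0.0000, 0.0000, 0.0000, 0.0000, 0.0000]  mean=-1.9689  Neff=5.1257  idx=[1, 1, 2, 2, 2, 3, 3, 4, 4, 4, 4, 5, 7]
step 2: w=[0.0004, 0.0004, 0.0008, 0.0008, 0.0008, 0.0014, 0.0014, 0.0117, 0.0117, 0.0117, 0.0117, 0.1579, 0.7893]  mean=0.1962  Neff=1.5420  idx=[11, 11, 12, 12, 12, 12, 12, 12, 12, 12, 12, 12, 12]

post_mean = 0.1962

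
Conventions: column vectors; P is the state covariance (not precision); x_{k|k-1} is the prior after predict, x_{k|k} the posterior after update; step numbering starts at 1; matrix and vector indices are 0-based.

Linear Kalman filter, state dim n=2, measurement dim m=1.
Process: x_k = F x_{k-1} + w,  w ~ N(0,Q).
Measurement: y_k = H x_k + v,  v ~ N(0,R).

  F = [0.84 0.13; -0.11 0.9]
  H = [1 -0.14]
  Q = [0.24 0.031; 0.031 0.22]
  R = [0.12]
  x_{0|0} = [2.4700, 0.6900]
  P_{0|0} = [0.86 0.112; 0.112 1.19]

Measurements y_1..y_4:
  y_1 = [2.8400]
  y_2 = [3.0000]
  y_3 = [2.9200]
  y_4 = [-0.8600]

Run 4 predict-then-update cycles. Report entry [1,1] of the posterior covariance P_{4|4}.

step 1: x^-=[2.1645, 0.3493]  P^-=[0.8914 0.1738; 0.1738 1.1721]  S=[0.9857]  K=[0.8796; 0.0099]  nu=[0.7244]  x^+=[2.8017, 0.3565]  P^+=[0.1287 0.1653; 0.1653 1.1720]
step 2: x^-=[2.3998, 0.0126]  P^-=[0.3867 0.2788; 0.2788 1.1382]  S=[0.4509]  K=[0.7710; 0.2649]  nu=[0.6020]  x^+=[2.8639, 0.1721]  P^+=[0.1187 0.1867; 0.1867 1.1065]
step 3: x^-=[2.4281, -0.1601]  P^-=[0.3832 0.2880; 0.2880 1.0808]  S=[0.4437]  K=[0.7727; 0.3080]  nu=[0.4695]  x^+=[2.7909, -0.0155]  P^+=[0.1183 0.1824; 0.1824 1.0387]
step 4: x^-=[2.3423, -0.3210]  P^-=[0.3808 0.2769; 0.2769 1.0266]  S=[0.4434]  K=[0.7714; 0.3002]  nu=[-3.2472]  x^+=[-0.1627, -1.2959]  P^+=[0.1170 0.1742; 0.1742 0.9867]

P_post[1,1] = 0.9867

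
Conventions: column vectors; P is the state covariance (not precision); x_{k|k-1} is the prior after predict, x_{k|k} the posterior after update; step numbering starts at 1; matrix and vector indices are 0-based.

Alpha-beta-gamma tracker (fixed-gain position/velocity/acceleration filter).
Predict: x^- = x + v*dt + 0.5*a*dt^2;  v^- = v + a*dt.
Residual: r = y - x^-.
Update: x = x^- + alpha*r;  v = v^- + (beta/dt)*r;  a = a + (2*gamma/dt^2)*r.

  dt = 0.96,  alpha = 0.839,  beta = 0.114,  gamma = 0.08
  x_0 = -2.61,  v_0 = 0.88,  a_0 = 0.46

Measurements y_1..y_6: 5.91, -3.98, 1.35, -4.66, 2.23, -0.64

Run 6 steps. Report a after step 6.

a_post = -1.0141

step 1: x_pred=-1.5532  r=7.4632  x^+=4.7084  v^+=2.2079  a^+=1.7557
step 2: x_pred=7.6370  r=-11.6170  x^+=-2.1097  v^+=2.5138  a^+=-0.2611
step 3: x_pred=0.1833  r=1.1667  x^+=1.1622  v^+=2.4017  a^+=-0.0586
step 4: x_pred=3.4408  r=-8.1008  x^+=-3.3558  v^+=1.3835  a^+=-1.4650
step 5: x_pred=-2.7027  r=4.9327  x^+=1.4358  v^+=0.5629  a^+=-0.6086
step 6: x_pred=1.6957  r=-2.3357  x^+=-0.2639  v^+=-0.2988  a^+=-1.0141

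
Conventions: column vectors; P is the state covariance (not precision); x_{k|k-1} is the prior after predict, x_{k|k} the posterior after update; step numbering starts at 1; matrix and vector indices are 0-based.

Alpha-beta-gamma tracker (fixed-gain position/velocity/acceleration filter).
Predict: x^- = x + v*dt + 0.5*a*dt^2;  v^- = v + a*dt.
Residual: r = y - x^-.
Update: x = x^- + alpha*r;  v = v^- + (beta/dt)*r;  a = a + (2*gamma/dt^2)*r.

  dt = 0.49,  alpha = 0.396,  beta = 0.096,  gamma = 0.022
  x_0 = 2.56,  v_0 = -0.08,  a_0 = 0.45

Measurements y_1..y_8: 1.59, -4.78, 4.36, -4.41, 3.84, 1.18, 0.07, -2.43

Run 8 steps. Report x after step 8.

x_post = -0.9294

step 1: x_pred=2.5748  r=-0.9848  x^+=2.1848  v^+=-0.0524  a^+=0.2695
step 2: x_pred=2.1915  r=-6.9715  x^+=-0.5692  v^+=-1.2862  a^+=-1.0080
step 3: x_pred=-1.3205  r=5.6805  x^+=0.9290  v^+=-0.6673  a^+=0.0329
step 4: x_pred=0.6060  r=-5.0160  x^+=-1.3803  v^+=-1.6338  a^+=-0.8863
step 5: x_pred=-2.2873  r=6.1273  x^+=0.1391  v^+=-0.8677  a^+=0.2366
step 6: x_pred=-0.2577  r=1.4377  x^+=0.3117  v^+=-0.4701  a^+=0.5001
step 7: x_pred=0.1414  r=-0.0714  x^+=0.1131  v^+=-0.2390  a^+=0.4870
step 8: x_pred=0.0544  r=-2.4844  x^+=-0.9294  v^+=-0.4871  a^+=0.0317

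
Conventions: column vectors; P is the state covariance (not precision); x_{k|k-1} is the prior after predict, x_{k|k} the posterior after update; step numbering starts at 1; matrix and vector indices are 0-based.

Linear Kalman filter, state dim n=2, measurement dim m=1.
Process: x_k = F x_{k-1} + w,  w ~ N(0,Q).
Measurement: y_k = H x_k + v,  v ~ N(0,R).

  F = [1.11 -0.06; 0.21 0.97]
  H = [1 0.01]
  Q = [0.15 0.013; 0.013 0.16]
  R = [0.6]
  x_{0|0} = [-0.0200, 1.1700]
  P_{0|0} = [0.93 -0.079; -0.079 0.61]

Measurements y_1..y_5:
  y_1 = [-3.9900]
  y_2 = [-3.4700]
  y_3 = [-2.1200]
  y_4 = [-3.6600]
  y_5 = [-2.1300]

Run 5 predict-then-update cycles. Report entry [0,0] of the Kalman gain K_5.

step 1: x^-=[-0.0924, 1.1307]  P^-=[1.3086 0.1102; 0.1102 0.7428]  S=[1.9109]  K=[0.6854; 0.0616]  nu=[-3.9089]  x^+=[-2.7715, 0.8900]  P^+=[0.4109 0.0296; 0.0296 0.7355]
step 2: x^-=[-3.1298, 0.2813]  P^-=[0.6550 0.0975; 0.0975 0.8822]  S=[1.2571]  K=[0.5219; 0.0846]  nu=[-0.3430]  x^+=[-3.3088, 0.2523]  P^+=[0.3127 0.0420; 0.0420 0.8733]
step 3: x^-=[-3.6879, -0.4501]  P^-=[0.5328 0.0798; 0.0798 1.0125]  S=[1.1345]  K=[0.4703; 0.0792]  nu=[1.5724]  x^+=[-2.9483, -0.3255]  P^+=[0.2818 0.0375; 0.0375 1.0054]
step 4: x^-=[-3.2531, -0.9349]  P^-=[0.4959 0.0601; 0.0601 1.1337]  S=[1.0972]  K=[0.4525; 0.0651]  nu=[-0.3975]  x^+=[-3.4330, -0.9608]  P^+=[0.2712 0.0278; 0.0278 1.1291]
step 5: x^-=[-3.7530, -1.6529]  P^-=[0.4845 0.0400; 0.0400 1.2456]  S=[1.0855]  K=[0.4468; 0.0484]  nu=[1.6395]  x^+=[-3.0205, -1.5736]  P^+=[0.2679 0.0166; 0.0166 1.2431]

K[0,0] = 0.4468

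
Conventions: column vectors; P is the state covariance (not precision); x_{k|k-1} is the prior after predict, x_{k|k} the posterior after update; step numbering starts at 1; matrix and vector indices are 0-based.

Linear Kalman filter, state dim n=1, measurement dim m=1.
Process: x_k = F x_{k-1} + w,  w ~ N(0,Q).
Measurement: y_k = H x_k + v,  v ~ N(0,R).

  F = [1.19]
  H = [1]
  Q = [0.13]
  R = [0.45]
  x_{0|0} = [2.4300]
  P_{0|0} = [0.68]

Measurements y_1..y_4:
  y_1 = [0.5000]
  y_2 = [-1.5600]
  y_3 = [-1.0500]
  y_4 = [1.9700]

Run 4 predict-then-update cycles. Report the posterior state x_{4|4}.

x_post = [0.5905]

step 1: x^-=[2.8917]  P^-=[1.0929]  S=[1.5429]  K=[0.7084]  nu=[-2.3917]  x^+=[1.1975]  P^+=[0.3188]
step 2: x^-=[1.4251]  P^-=[0.5814]  S=[1.0314]  K=[0.5637]  nu=[-2.9851]  x^+=[-0.2576]  P^+=[0.2537]
step 3: x^-=[-0.3065]  P^-=[0.4892]  S=[0.9392]  K=[0.5209]  nu=[-0.7435]  x^+=[-0.6938]  P^+=[0.2344]
step 4: x^-=[-0.8256]  P^-=[0.4619]  S=[0.9119]  K=[0.5065]  nu=[2.7956]  x^+=[0.5905]  P^+=[0.2279]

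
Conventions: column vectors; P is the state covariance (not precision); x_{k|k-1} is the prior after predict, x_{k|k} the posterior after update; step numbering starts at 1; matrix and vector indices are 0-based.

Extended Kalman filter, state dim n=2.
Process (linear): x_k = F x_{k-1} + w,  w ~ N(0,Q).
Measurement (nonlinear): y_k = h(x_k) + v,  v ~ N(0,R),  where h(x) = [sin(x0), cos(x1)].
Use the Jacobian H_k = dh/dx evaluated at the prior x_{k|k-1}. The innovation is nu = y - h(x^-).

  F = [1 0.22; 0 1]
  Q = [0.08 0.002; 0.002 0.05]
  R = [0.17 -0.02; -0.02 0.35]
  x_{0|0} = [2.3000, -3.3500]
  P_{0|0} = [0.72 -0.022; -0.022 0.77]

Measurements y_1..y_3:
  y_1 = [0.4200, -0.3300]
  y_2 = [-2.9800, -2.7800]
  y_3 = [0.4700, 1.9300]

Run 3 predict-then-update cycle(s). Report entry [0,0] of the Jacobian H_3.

H_jac[0,0] = -0.8959

step 1: x^-=[1.5630, -3.3500]  P^-=[0.8276 0.1494; 0.1494 0.8200]  H_jac=[0.0078 0.0000; 0.0000 -0.2069]  S=[0.1701 -0.0202; -0.0202 0.3851]  K=[0.0286 -0.0788; -0.0459 -0.4430]  nu=[-0.5800, 0.6484]  x^+=[1.4954, -3.6106]  P^+=[0.8250 0.1360; 0.1360 0.7449]
step 2: x^-=[0.7010, -3.6106]  P^-=[1.0009 0.3019; 0.3019 0.7949]  H_jac=[0.7642 0.0000; 0.0000 -0.4520]  S=[0.7545 -0.1243; -0.1243 0.5124]  K=[1.0102 -0.0213; 0.1982 -0.6531]  nu=[-3.6250, -1.8880]  x^+=[-2.9209, -3.0959]  P^+=[0.2253 0.0612; 0.0612 0.5145]
step 3: x^-=[-3.6020, -3.0959]  P^-=[0.3571 0.1764; 0.1764 0.5645]  H_jac=[-0.8959 0.0000; 0.0000 0.0457]  S=[0.4566 -0.0272; -0.0272 0.3512]  K=[-0.7025 -0.0315; -0.3433 0.0468]  nu=[0.0257, 2.9290]  x^+=[-3.7123, -2.9677]  P^+=[0.1326 0.0662; 0.0662 0.5091]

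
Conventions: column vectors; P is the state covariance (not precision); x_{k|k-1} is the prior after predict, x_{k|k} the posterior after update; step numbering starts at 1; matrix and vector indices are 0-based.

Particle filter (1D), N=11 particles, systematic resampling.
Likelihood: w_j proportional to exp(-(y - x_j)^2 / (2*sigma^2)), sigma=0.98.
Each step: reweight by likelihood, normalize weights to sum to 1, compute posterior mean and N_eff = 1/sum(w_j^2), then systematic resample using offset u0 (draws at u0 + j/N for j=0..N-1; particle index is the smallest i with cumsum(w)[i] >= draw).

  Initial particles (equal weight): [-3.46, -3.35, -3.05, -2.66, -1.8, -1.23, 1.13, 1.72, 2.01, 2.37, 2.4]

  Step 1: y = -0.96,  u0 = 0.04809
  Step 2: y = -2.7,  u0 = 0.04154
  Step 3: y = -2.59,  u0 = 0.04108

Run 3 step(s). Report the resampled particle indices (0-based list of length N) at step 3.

resampled_idx = [0, 1, 1, 2, 3, 4, 5, 6, 7, 8, 9]

step 1: w=[0.0175, 0.0231, 0.0465, 0.1004, 0.3130, 0.4351, 0.0465, 0.0107, 0.0046, 0.0014, 0.0013]  mean=-1.5585  Neff=3.3042  idx=[2, 3, 4, 4, 4, 5, 5, 5, 5, 5, 6]
step 2: w=[0.1697, 0.1807, 0.1186, 0.1186, 0.1186, 0.0587, 0.0587, 0.0587, 0.0587, 0.0587, 0.0001]  mean=-1.9999  Neff=8.2701  idx=[0, 0, 1, 1, 2, 3, 3, 4, 6, 7, 9]
step 3: w=[0.1145, 0.1145, 0.1275, 0.1275, 0.0924, 0.0924, 0.0924, 0.0924, 0.0488, 0.0488, 0.0488]  mean=-2.2221  Neff=9.9970  idx=[0, 1, 1, 2, 3, 4, 5, 6, 7, 8, 9]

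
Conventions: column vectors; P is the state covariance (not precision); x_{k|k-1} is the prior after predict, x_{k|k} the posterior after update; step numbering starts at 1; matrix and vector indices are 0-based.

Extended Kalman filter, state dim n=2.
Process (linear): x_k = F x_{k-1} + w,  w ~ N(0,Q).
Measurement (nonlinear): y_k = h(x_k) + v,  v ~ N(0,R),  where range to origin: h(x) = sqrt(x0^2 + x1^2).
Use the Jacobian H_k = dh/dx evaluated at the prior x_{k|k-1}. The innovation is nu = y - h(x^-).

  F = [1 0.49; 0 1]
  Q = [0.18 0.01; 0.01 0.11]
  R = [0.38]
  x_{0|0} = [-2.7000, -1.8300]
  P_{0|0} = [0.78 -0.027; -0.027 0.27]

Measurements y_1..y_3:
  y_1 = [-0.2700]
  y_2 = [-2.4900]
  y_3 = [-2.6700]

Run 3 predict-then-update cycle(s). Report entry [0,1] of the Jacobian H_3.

step 1: x^-=[-3.5967, -1.8300]  P^-=[0.9984 0.1153; 0.1153 0.3800]  H_jac=[-0.8913 -0.4535]  S=[1.3444]  K=[-0.7008; -0.2046]  nu=[-4.3055]  x^+=[-0.5796, -0.9490]  P^+=[0.3382 -0.0775; -0.0775 0.3237]
step 2: x^-=[-1.0446, -0.9490]  P^-=[0.5200 0.0912; 0.0912 0.4337]  H_jac=[-0.7402 -0.6724]  S=[0.9517]  K=[-0.4688; -0.3773]  nu=[-3.9014]  x^+=[0.7844, 0.5231]  P^+=[0.3108 -0.0772; -0.0772 0.2982]
step 3: x^-=[1.0407, 0.5231]  P^-=[0.4868 0.0789; 0.0789 0.4082]  H_jac=[0.8935 0.4491]  S=[0.9143]  K=[0.5145; 0.2776]  nu=[-3.8347]  x^+=[-0.9322, -0.5416]  P^+=[0.2448 -0.0517; -0.0517 0.3377]

H_jac[0,1] = 0.4491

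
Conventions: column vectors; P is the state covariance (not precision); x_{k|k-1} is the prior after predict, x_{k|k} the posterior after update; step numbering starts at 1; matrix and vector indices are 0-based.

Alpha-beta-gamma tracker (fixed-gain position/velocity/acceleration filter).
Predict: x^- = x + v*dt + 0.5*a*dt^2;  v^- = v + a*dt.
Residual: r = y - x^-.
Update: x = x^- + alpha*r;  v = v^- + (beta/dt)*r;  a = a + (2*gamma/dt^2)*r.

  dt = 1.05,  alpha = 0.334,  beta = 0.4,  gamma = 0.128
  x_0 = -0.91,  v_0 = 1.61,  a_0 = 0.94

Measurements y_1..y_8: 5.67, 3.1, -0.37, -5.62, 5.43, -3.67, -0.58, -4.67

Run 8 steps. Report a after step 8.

step 1: x_pred=1.2987  r=4.3713  x^+=2.7587  v^+=4.2623  a^+=1.9550
step 2: x_pred=8.3118  r=-5.2118  x^+=6.5710  v^+=4.3296  a^+=0.7448
step 3: x_pred=11.5277  r=-11.8977  x^+=7.5539  v^+=0.5792  a^+=-2.0178
step 4: x_pred=7.0498  r=-12.6698  x^+=2.8181  v^+=-6.3660  a^+=-4.9597
step 5: x_pred=-6.6003  r=12.0303  x^+=-2.5822  v^+=-6.9908  a^+=-2.1663
step 6: x_pred=-11.1166  r=7.4466  x^+=-8.6295  v^+=-6.4285  a^+=-0.4372
step 7: x_pred=-15.6204  r=15.0404  x^+=-10.5969  v^+=-1.1579  a^+=3.0552
step 8: x_pred=-10.1285  r=5.4585  x^+=-8.3054  v^+=4.1295  a^+=4.3227

a_post = 4.3227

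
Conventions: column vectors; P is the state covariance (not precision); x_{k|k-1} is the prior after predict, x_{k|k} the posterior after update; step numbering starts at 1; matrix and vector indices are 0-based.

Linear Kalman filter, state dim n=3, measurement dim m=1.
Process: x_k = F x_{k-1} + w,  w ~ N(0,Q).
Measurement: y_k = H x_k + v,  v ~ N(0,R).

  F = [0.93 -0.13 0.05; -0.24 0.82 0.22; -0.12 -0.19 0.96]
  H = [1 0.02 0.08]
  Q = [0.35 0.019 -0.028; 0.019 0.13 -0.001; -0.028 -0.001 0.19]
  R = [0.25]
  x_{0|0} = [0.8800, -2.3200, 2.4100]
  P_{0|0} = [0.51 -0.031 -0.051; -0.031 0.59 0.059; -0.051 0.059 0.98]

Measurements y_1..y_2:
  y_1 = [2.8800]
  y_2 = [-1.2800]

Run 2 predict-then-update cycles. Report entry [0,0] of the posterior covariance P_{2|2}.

step 1: x^-=[1.2405, -1.5834, 2.6488]  P^-=[0.8055 -0.1806 -0.0715; -0.1806 0.6424 0.1875; -0.0715 0.1875 1.1106]  S=[1.0448]  K=[0.7620; -0.1462; 0.0202]  nu=[1.4593]  x^+=[2.3525, -1.7968, 2.6783]  P^+=[0.1988 -0.0642 -0.0876; -0.0642 0.6201 0.1905; -0.0876 0.1905 1.1102]
step 2: x^-=[2.5553, -1.4488, 2.6303]  P^-=[0.5401 -0.1447 -0.0745; -0.1447 0.7154 0.3105; -0.0745 0.3105 1.1861]  S=[0.7813]  K=[0.6800; -0.1351; 0.0341]  nu=[-4.0168]  x^+=[-0.1760, -0.9059, 2.4934]  P^+=[0.1789 -0.0729 -0.0926; -0.0729 0.7011 0.3141; -0.0926 0.3141 1.1852]

P_post[0,0] = 0.1789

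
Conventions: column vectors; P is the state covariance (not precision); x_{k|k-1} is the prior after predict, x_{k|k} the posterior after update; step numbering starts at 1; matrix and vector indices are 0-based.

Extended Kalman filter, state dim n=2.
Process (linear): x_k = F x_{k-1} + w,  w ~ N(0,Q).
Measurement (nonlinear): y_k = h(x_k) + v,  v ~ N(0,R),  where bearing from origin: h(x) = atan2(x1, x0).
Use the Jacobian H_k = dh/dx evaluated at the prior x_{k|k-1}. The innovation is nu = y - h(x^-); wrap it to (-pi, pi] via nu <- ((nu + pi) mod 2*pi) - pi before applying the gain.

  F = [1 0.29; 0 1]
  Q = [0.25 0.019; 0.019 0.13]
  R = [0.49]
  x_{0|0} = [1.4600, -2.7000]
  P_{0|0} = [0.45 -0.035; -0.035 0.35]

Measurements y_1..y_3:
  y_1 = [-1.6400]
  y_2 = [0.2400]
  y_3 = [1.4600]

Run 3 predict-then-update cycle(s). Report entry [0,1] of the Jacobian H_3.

step 1: x^-=[0.6770, -2.7000]  P^-=[0.7091 0.0855; 0.0855 0.4800]  H_jac=[0.3485 0.0874]  S=[0.5850]  K=[0.4352; 0.1226]  nu=[-0.3149]  x^+=[0.5400, -2.7386]  P^+=[0.5983 0.0543; 0.0543 0.4712]
step 2: x^-=[-0.2542, -2.7386]  P^-=[0.9195 0.2099; 0.2099 0.6012]  H_jac=[0.3620 -0.0336]  S=[0.6061]  K=[0.5376; 0.0921]  nu=[1.9034]  x^+=[0.7690, -2.5634]  P^+=[0.7443 0.1799; 0.1799 0.5961]
step 3: x^-=[0.0256, -2.5634]  P^-=[1.1488 0.3718; 0.3718 0.7261]  H_jac=[0.3901 0.0039]  S=[0.6659]  K=[0.6751; 0.2220]  nu=[3.0208]  x^+=[2.0649, -1.8927]  P^+=[0.8453 0.2720; 0.2720 0.6932]

H_jac[0,1] = 0.0039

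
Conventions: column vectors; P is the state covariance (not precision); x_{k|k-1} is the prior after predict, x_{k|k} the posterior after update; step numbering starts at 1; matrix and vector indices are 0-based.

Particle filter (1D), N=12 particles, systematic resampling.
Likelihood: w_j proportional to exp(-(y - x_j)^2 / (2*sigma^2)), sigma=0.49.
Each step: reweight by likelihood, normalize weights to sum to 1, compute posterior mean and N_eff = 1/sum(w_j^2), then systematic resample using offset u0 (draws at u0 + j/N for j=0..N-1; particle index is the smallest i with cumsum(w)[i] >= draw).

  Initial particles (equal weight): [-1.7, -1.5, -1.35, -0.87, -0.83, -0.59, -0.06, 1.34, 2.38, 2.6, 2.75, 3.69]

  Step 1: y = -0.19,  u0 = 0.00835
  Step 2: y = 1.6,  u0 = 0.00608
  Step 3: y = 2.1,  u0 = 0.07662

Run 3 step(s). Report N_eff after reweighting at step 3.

N_eff = 11.0094

step 1: w=[0.0033, 0.0108, 0.0234, 0.1471, 0.1642, 0.2762, 0.3720, 0.0029, 0.0000, 0.0000, 0.0000, 0.0000]  mean=-0.4991  Neff=3.7884  idx=[1, 3, 3, 4, 4, 5, 5, 5, 6, 6, 6, 6]
step 2: w=[0.0000, 0.0002, 0.0002, 0.0004, 0.0004, 0.0035, 0.0035, 0.0035, 0.2471, 0.2471, 0.2471, 0.2471]  mean=-0.0665  Neff=4.0950  idx=[6, 8, 8, 8, 9, 9, 10, 10, 10, 11, 11, 11]
step 3: w=[0.0004, 0.0909, 0.0909, 0.0909, 0.0909, 0.0909, 0.0909, 0.0909, 0.0909, 0.0909, 0.0909, 0.0909]  mean=-0.0602  Neff=11.0094  idx=[1, 2, 3, 4, 5, 6, 7, 8, 9, 10, 11, 11]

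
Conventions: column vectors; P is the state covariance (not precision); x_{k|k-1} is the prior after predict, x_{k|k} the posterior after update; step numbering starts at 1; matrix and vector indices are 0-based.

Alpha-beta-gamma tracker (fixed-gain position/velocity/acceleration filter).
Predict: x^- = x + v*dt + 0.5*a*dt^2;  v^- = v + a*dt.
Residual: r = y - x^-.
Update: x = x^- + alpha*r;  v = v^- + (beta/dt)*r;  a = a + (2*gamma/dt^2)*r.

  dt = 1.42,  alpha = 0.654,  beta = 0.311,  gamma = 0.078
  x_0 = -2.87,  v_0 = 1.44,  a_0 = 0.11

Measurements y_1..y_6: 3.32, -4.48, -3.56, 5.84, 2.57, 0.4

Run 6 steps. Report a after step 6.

step 1: x_pred=-0.7143  r=4.0343  x^+=1.9241  v^+=2.4798  a^+=0.4221
step 2: x_pred=5.8710  r=-10.3510  x^+=-0.8986  v^+=0.8122  a^+=-0.3787
step 3: x_pred=-0.1271  r=-3.4329  x^+=-2.3722  v^+=-0.4774  a^+=-0.6443
step 4: x_pred=-3.6997  r=9.5397  x^+=2.5392  v^+=0.6970  a^+=0.0938
step 5: x_pred=3.6235  r=-1.0535  x^+=2.9345  v^+=0.5994  a^+=0.0123
step 6: x_pred=3.7981  r=-3.3981  x^+=1.5757  v^+=-0.1274  a^+=-0.2506

a_post = -0.2506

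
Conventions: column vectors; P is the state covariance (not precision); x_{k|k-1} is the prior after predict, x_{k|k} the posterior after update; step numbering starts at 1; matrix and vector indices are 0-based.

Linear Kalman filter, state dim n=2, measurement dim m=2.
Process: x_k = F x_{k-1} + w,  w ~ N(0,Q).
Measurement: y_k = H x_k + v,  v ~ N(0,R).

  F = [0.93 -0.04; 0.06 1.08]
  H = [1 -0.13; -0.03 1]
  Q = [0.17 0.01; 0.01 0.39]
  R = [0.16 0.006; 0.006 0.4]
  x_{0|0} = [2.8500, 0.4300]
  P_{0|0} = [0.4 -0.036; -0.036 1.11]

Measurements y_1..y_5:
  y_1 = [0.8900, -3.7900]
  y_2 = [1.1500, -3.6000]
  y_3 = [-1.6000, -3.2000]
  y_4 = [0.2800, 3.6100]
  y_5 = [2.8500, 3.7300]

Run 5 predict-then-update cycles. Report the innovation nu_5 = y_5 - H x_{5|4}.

step 1: x^-=[2.6333, 0.6354]  P^-=[0.5204 -0.0517; -0.0517 1.6815]  S=[0.7223 -0.2801; -0.2801 2.0850]  K=[0.7567 0.0694; -0.0646 0.7985]  nu=[-1.6607, -4.3464]  x^+=[1.0751, -2.7281]  P^+=[0.1262 0.0361; 0.0361 0.3201]
step 2: x^-=[1.1089, -2.8818]  P^-=[0.2770 0.0394; 0.0394 0.7685]  S=[0.4397 -0.0627; -0.0627 1.1664]  K=[0.6268 0.0603; -0.0442 0.6555]  nu=[-0.3336, -0.6849]  x^+=[0.8585, -3.3160]  P^+=[0.1047 0.0310; 0.0310 0.2629]
step 3: x^-=[0.9311, -3.5298]  P^-=[0.2587 0.0356; 0.0356 0.7010]  S=[0.4213 -0.0572; -0.0572 1.0991]  K=[0.6108 0.0571; -0.0458 0.6344]  nu=[-2.9899, 0.3577]  x^+=[-0.8747, -3.1660]  P^+=[0.1019 0.0296; 0.0296 0.2544]
step 4: x^-=[-0.6869, -3.4718]  P^-=[0.2564 0.0343; 0.0343 0.6909]  S=[0.4191 -0.0571; -0.0571 1.0891]  K=[0.6087 0.0563; -0.0465 0.6310]  nu=[0.5155, 7.0612]  x^+=[0.0247, 0.9600]  P^+=[0.1015 0.0292; 0.0292 0.2530]
step 5: x^-=[-0.0154, 1.0382]  P^-=[0.2560 0.0340; 0.0340 0.6893]  S=[0.4188 -0.0571; -0.0571 1.0874]  K=[0.6084 0.0562; -0.0467 0.6304]  nu=[3.0004, 2.6913]  x^+=[1.9613, 2.5948]  P^+=[0.1015 0.0292; 0.0292 0.2528]

innov = [3.0004, 2.6913]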